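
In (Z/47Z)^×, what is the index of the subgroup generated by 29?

1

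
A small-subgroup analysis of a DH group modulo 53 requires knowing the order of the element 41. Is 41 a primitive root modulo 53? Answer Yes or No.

φ(53) = 53 − 1 = 52 = 2^2 · 13.
It suffices to check that the order of 41 is not a proper divisor of 52: compute 41^(52/q) for q ∈ {2, 13}.
41^26 ≡ 52 (mod 53)  [q = 2: ≢ 1 ✓]
41^4 ≡ 13 (mod 53)  [q = 13: ≢ 1 ✓]
Every test exponent gives a nontrivial residue, hence 41 generates the full group.

Yes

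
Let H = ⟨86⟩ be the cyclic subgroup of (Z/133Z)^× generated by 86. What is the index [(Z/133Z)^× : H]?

By Lagrange's theorem, ord_133(86) divides φ(133) = φ(7·19) = (7−1)·(19−1) = 6·18 = 108 = 2^2 · 3^3.
Divisors of 108: 1, 2, 3, 4, 6, 9, 12, 18, 27, 36, 54, 108.
Compute 86^d (mod 133) for the divisors d until we hit 1:
86^1 ≡ 86 (mod 133)
86^2 ≡ 81 (mod 133)
86^3 ≡ 50 (mod 133)
86^4 ≡ 44 (mod 133)
86^6 ≡ 106 (mod 133)
86^9 ≡ 113 (mod 133)
86^12 ≡ 64 (mod 133)
86^18 ≡ 1 (mod 133) ✓
The order of 86 is 18, so the subgroup it generates has 18 elements.
[(Z/133Z)^× : ⟨86⟩] = 108/18 = 6.

6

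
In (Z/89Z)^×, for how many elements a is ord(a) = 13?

0

φ(89) = 89 − 1 = 88 = 2^3 · 11.
In a cyclic group of order 88, there are φ(d) elements of order d for each divisor d of 88, and zero for non-divisors.
Here 88 is not a multiple of 13, so there are no elements of order 13.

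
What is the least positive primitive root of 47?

5

φ(47) = 47 − 1 = 46 = 2 · 23.
g is a primitive root iff g^(46/q) ≢ 1 (mod 47) for each prime q ∈ {2, 23}.
g = 2: 2^23 ≡ 1 — hits 1, so not a primitive root.
g = 3: 3^23 ≡ 1 — hits 1, so not a primitive root.
g = 4: 4^23 ≡ 1 — hits 1, so not a primitive root.
g = 5: 5^23 ≡ 46; 5^2 ≡ 25 — none is 1, so 5 is a primitive root.
Hence the least primitive root of 47 is 5.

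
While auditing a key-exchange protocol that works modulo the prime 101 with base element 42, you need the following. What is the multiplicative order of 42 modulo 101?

The order of 42 must divide φ(101) = 101 − 1 = 100 = 2^2 · 5^2.
Divisors of 100: 1, 2, 4, 5, 10, 20, 25, 50, 100.
Compute 42^d (mod 101) for the divisors d until we hit 1:
42^1 ≡ 42
42^2 ≡ 47
42^4 ≡ 88
42^5 ≡ 60
42^10 ≡ 65
42^20 ≡ 84
42^25 ≡ 91
42^50 ≡ 100
42^100 ≡ 1
So ord_101(42) = 100.

100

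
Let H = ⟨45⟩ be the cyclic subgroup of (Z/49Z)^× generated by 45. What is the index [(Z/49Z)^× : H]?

1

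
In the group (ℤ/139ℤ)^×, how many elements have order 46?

φ(139) = 139 − 1 = 138 = 2 · 3 · 23.
(Z/139Z)^× is cyclic (|G| = 138); a cyclic group of order m has exactly φ(d) elements of each order d | m, and none otherwise.
46 = 2 · 23 divides 138, and φ(46) = 22.

22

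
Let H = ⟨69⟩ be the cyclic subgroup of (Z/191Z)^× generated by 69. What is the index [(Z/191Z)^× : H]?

10

Since 69 ∈ (Z/191Z)^×, its order divides φ(191) = 191 − 1 = 190 = 2 · 5 · 19.
Divisors of 190: 1, 2, 5, 10, 19, 38, 95, 190.
Evaluate successive powers at the divisors of 190:
69^1 ≡ 69
69^2 ≡ 177
69^5 ≡ 154
69^10 ≡ 32
69^19 ≡ 1
The order of 69 is 19, so the subgroup it generates has 19 elements.
The index is φ(191) / ord(69) = 190 / 19 = 10.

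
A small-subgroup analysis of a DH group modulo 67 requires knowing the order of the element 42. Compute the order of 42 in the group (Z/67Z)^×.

22

By Lagrange's theorem, ord_67(42) divides φ(67) = 67 − 1 = 66 = 2 · 3 · 11.
Divisors of 66: 1, 2, 3, 6, 11, 22, 33, 66.
Compute 42^d (mod 67) for the divisors d until we hit 1:
42^1 ≡ 42 (mod 67)
42^2 ≡ 22 (mod 67)
42^3 ≡ 53 (mod 67)
42^6 ≡ 62 (mod 67)
42^11 ≡ 66 (mod 67)
42^22 ≡ 1 (mod 67) ✓
Hence ord(42) = 22.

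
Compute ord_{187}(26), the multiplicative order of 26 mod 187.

40

Since 26 ∈ (Z/187Z)^×, its order divides φ(187) = φ(11·17) = (11−1)·(17−1) = 10·16 = 160 = 2^5 · 5.
Divisors of 160: 1, 2, 4, 5, 8, 10, 16, 20, 32, 40, 80, 160.
Evaluate successive powers at the divisors of 160:
26^1 ≡ 26 (mod 187)
26^2 ≡ 115 (mod 187)
26^4 ≡ 135 (mod 187)
26^5 ≡ 144 (mod 187)
26^8 ≡ 86 (mod 187)
26^10 ≡ 166 (mod 187)
26^16 ≡ 103 (mod 187)
26^20 ≡ 67 (mod 187)
26^32 ≡ 137 (mod 187)
26^40 ≡ 1 (mod 187) ✓
The smallest such exponent is 40, so the order of 26 is 40.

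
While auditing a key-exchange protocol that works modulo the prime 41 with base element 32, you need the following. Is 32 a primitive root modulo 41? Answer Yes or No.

φ(41) = 41 − 1 = 40 = 2^3 · 5.
Test 32^(40/q) mod 41 for each prime factor q of 40:
32^20 ≡ 1 (mod 41)  [q = 2: ≡ 1 ✗]
32^8 ≡ 1 (mod 41)  [q = 5: ≡ 1 ✗]
32^20 ≡ 1 shows ord(32) | 20, strictly less than φ(41); not a primitive root.

No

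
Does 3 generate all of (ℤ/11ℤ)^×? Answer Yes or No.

φ(11) = 11 − 1 = 10 = 2 · 5.
An element g generates (Z/11Z)^× iff g^(10/q) ≢ 1 (mod 11) for each prime q ∈ {2, 5}.
3^5 ≡ 1 (mod 11)  [q = 2: ≡ 1 ✗]
3^2 ≡ 9 (mod 11)  [q = 5: ≢ 1 ✓]
Since 3^5 ≡ 1, the order of 3 divides 5 < 10, so 3 is not a primitive root.

No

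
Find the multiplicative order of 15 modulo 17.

8

Since 15 ∈ (Z/17Z)^×, its order divides φ(17) = 17 − 1 = 16 = 2^4.
Divisors of 16: 1, 2, 4, 8, 16.
Check 15^d mod 17 for each divisor in increasing order:
15^1 ≡ 15 (mod 17)
15^2 ≡ 4 (mod 17)
15^4 ≡ 16 (mod 17)
15^8 ≡ 1 (mod 17) ✓
The smallest such exponent is 8, so the order of 15 is 8.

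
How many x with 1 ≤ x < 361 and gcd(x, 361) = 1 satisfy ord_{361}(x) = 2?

φ(361) = φ(19^2) = 19·(19−1) = 342 = 2 · 3^2 · 19.
(Z/361Z)^× is cyclic (|G| = 342); a cyclic group of order m has exactly φ(d) elements of each order d | m, and none otherwise.
2 | 342, and φ(2) = 2 − 1 = 1.

1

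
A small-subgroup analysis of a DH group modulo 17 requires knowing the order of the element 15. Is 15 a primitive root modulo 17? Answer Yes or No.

No

φ(17) = 17 − 1 = 16 = 2^4.
An element g generates (Z/17Z)^× iff g^(16/q) ≢ 1 (mod 17) for each prime q ∈ {2}.
15^8 ≡ 1 (mod 17)  [q = 2: ≡ 1 ✗]
The check at q = 2 fails, so 15 generates a proper subgroup.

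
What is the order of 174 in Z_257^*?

256

Since 174 ∈ (Z/257Z)^×, its order divides φ(257) = 257 − 1 = 256 = 2^8.
Divisors of 256: 1, 2, 4, 8, 16, 32, 64, 128, 256.
Test each divisor d:
174^1 ≡ 174 (mod 257)
174^2 ≡ 207 (mod 257)
174^4 ≡ 187 (mod 257)
174^8 ≡ 17 (mod 257)
174^16 ≡ 32 (mod 257)
174^32 ≡ 253 (mod 257)
174^64 ≡ 16 (mod 257)
174^128 ≡ 256 (mod 257)
174^256 ≡ 1 (mod 257) ✓
So ord_257(174) = 256.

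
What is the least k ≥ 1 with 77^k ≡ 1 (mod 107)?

The order of 77 must divide φ(107) = 107 − 1 = 106 = 2 · 53.
Divisors of 106: 1, 2, 53, 106.
Compute 77^d (mod 107) for the divisors d until we hit 1:
77^1 ≡ 77 (mod 107)
77^2 ≡ 44 (mod 107)
77^53 ≡ 106 (mod 107)
77^106 ≡ 1 (mod 107) ✓
Therefore the multiplicative order of 77 modulo 107 is 106.

106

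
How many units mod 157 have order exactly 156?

48

φ(157) = 157 − 1 = 156 = 2^2 · 3 · 13.
(Z/157Z)^× is cyclic (|G| = 156); a cyclic group of order m has exactly φ(d) elements of each order d | m, and none otherwise.
156 = 2^2 · 3 · 13 divides 156, and φ(156) = 48.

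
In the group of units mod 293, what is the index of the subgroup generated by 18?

1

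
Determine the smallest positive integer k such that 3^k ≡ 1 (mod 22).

5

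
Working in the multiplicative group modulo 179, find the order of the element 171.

89

The order of 171 must divide φ(179) = 179 − 1 = 178 = 2 · 89.
Divisors of 178: 1, 2, 89, 178.
Test each divisor d:
171^1 ≡ 171 (mod 179)
171^2 ≡ 64 (mod 179)
171^89 ≡ 1 (mod 179) ✓
The smallest such exponent is 89, so the order of 171 is 89.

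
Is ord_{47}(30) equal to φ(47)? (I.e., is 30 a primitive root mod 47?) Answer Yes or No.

Yes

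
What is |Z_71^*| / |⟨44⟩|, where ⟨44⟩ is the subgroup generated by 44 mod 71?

ord(44) | φ(71) = 71 − 1 = 70 = 2 · 5 · 7.
Divisors of 70: 1, 2, 5, 7, 10, 14, 35, 70.
Test each divisor d:
44^1 ≡ 44 (mod 71)
44^2 ≡ 19 (mod 71)
44^5 ≡ 51 (mod 71)
44^7 ≡ 46 (mod 71)
44^10 ≡ 45 (mod 71)
44^14 ≡ 57 (mod 71)
44^35 ≡ 70 (mod 71)
44^70 ≡ 1 (mod 71) ✓
The order of 44 is 70, so the subgroup it generates has 70 elements.
The index is φ(71) / ord(44) = 70 / 70 = 1.

1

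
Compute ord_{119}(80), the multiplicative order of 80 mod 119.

48

Since 80 ∈ (Z/119Z)^×, its order divides φ(119) = φ(7·17) = (7−1)·(17−1) = 6·16 = 96 = 2^5 · 3.
Divisors of 96: 1, 2, 3, 4, 6, 8, 12, 16, 24, 32, 48, 96.
Evaluate successive powers at the divisors of 96:
80^1 ≡ 80
80^2 ≡ 93
80^3 ≡ 62
80^4 ≡ 81
80^6 ≡ 36
80^8 ≡ 16
80^12 ≡ 106
80^16 ≡ 18
80^24 ≡ 50
80^32 ≡ 86
80^48 ≡ 1
The smallest such exponent is 48, so the order of 80 is 48.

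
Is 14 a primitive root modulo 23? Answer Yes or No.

φ(23) = 23 − 1 = 22 = 2 · 11.
An element g generates (Z/23Z)^× iff g^(22/q) ≢ 1 (mod 23) for each prime q ∈ {2, 11}.
14^11 ≡ 22 (mod 23)  [q = 2: ≢ 1 ✓]
14^2 ≡ 12 (mod 23)  [q = 11: ≢ 1 ✓]
All checks pass, so 14 has order 22 and is a primitive root modulo 23.

Yes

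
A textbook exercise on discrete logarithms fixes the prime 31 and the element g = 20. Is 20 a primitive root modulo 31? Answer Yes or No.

φ(31) = 31 − 1 = 30 = 2 · 3 · 5.
It suffices to check that the order of 20 is not a proper divisor of 30: compute 20^(30/q) for q ∈ {2, 3, 5}.
20^15 ≡ 1 (mod 31)  [q = 2: ≡ 1 ✗]
20^10 ≡ 5 (mod 31)  [q = 3: ≢ 1 ✓]
20^6 ≡ 4 (mod 31)  [q = 5: ≢ 1 ✓]
Since 20^15 ≡ 1, the order of 20 divides 15 < 30, so 20 is not a primitive root.

No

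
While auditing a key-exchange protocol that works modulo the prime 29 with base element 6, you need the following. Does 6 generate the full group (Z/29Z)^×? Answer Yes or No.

No

φ(29) = 29 − 1 = 28 = 2^2 · 7.
6 is a primitive root mod 29 iff 6^(φ(29)/q) ≢ 1 for every prime q | φ(29), i.e. q ∈ {2, 7}.
6^14 ≡ 1 (mod 29)  [q = 2: ≡ 1 ✗]
6^4 ≡ 20 (mod 29)  [q = 7: ≢ 1 ✓]
6^14 ≡ 1 shows ord(6) | 14, strictly less than φ(29); not a primitive root.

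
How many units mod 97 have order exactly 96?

32

φ(97) = 97 − 1 = 96 = 2^5 · 3.
(Z/97Z)^× is cyclic (|G| = 96); a cyclic group of order m has exactly φ(d) elements of each order d | m, and none otherwise.
96 = 2^5 · 3 divides 96, and φ(96) = 32.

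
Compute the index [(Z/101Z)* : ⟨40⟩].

1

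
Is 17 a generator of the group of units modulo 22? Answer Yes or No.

Yes

φ(22) = φ(2)·φ(11) = 1·10 = 10 = 2 · 5.
It suffices to check that the order of 17 is not a proper divisor of 10: compute 17^(10/q) for q ∈ {2, 5}.
17^5 ≡ 21 (mod 22)  [q = 2: ≢ 1 ✓]
17^2 ≡ 3 (mod 22)  [q = 5: ≢ 1 ✓]
None equal 1, so ord_22(17) = 10: 17 is a primitive root.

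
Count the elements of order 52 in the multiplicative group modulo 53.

φ(53) = 53 − 1 = 52 = 2^2 · 13.
(Z/53Z)^× is cyclic (|G| = 52); a cyclic group of order m has exactly φ(d) elements of each order d | m, and none otherwise.
52 = 2^2 · 13 divides 52, and φ(52) = 24.

24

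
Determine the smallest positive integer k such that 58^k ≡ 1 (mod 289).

272

The order of 58 must divide φ(289) = φ(17^2) = 17·(17−1) = 272 = 2^4 · 17.
Divisors of 272: 1, 2, 4, 8, 16, 17, 34, 68, 136, 272.
Evaluate successive powers at the divisors of 272:
58^1 ≡ 58
58^2 ≡ 185
58^4 ≡ 123
58^8 ≡ 101
58^16 ≡ 86
58^17 ≡ 75
58^34 ≡ 134
58^68 ≡ 38
58^136 ≡ 288
58^272 ≡ 1
Hence ord(58) = 272.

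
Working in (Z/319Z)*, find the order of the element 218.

140

The order of 218 must divide φ(319) = φ(11·29) = (11−1)·(29−1) = 10·28 = 280 = 2^3 · 5 · 7.
Divisors of 280: 1, 2, 4, 5, 7, 8, 10, 14, 20, 28, 35, 40, 56, 70, 140, 280.
Compute 218^d (mod 319) for the divisors d until we hit 1:
218^1 ≡ 218
218^2 ≡ 312
218^4 ≡ 49
218^5 ≡ 155
218^7 ≡ 191
218^8 ≡ 168
218^10 ≡ 100
218^14 ≡ 115
218^20 ≡ 111
218^28 ≡ 146
218^35 ≡ 133
218^40 ≡ 199
218^56 ≡ 262
218^70 ≡ 144
218^140 ≡ 1
So ord_319(218) = 140.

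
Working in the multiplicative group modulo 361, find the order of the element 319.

342

The order of 319 must divide φ(361) = φ(19^2) = 19·(19−1) = 342 = 2 · 3^2 · 19.
Divisors of 342: 1, 2, 3, 6, 9, 18, 19, 38, 57, 114, 171, 342.
Test each divisor d:
319^1 ≡ 319
319^2 ≡ 320
319^3 ≡ 278
319^6 ≡ 30
319^9 ≡ 37
319^18 ≡ 286
319^19 ≡ 262
319^38 ≡ 54
319^57 ≡ 69
319^114 ≡ 68
319^171 ≡ 360
319^342 ≡ 1
Hence ord(319) = 342.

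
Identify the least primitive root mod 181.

φ(181) = 181 − 1 = 180 = 2^2 · 3^2 · 5.
Test candidates g = 2, 3, … against the prime factors q ∈ {2, 3, 5} of φ(181): g is a generator iff g^(180/q) ≢ 1 for every such q.
g = 2: 2^90 ≡ 180; 2^60 ≡ 48; 2^36 ≡ 59 — none is 1, so 2 is a primitive root.
The smallest primitive root modulo 181 is 2.

2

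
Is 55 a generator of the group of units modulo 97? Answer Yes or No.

φ(97) = 97 − 1 = 96 = 2^5 · 3.
An element g generates (Z/97Z)^× iff g^(96/q) ≢ 1 (mod 97) for each prime q ∈ {2, 3}.
55^48 ≡ 96 (mod 97)  [q = 2: ≢ 1 ✓]
55^32 ≡ 1 (mod 97)  [q = 3: ≡ 1 ✗]
55^32 ≡ 1 shows ord(55) | 32, strictly less than φ(97); not a primitive root.

No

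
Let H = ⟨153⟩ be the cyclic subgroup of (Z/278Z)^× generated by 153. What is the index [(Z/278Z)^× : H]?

3

By Lagrange's theorem, ord_278(153) divides φ(278) = φ(2)·φ(139) = 1·138 = 138 = 2 · 3 · 23.
Divisors of 138: 1, 2, 3, 6, 23, 46, 69, 138.
Test each divisor d:
153^1 ≡ 153 (mod 278)
153^2 ≡ 57 (mod 278)
153^3 ≡ 103 (mod 278)
153^6 ≡ 45 (mod 278)
153^23 ≡ 277 (mod 278)
153^46 ≡ 1 (mod 278) ✓
Thus |⟨153⟩| = ord(153) = 46.
The index is φ(278) / ord(153) = 138 / 46 = 3.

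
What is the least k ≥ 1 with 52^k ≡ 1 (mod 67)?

22

The order of 52 must divide φ(67) = 67 − 1 = 66 = 2 · 3 · 11.
Divisors of 66: 1, 2, 3, 6, 11, 22, 33, 66.
Check 52^d mod 67 for each divisor in increasing order:
52^1 ≡ 52
52^2 ≡ 24
52^3 ≡ 42
52^6 ≡ 22
52^11 ≡ 66
52^22 ≡ 1
Therefore the multiplicative order of 52 modulo 67 is 22.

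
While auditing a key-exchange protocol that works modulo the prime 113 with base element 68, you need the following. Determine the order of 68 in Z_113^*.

ord(68) | φ(113) = 113 − 1 = 112 = 2^4 · 7.
Divisors of 112: 1, 2, 4, 7, 8, 14, 16, 28, 56, 112.
Test each divisor d:
68^1 ≡ 68 (mod 113)
68^2 ≡ 104 (mod 113)
68^4 ≡ 81 (mod 113)
68^7 ≡ 35 (mod 113)
68^8 ≡ 7 (mod 113)
68^14 ≡ 95 (mod 113)
68^16 ≡ 49 (mod 113)
68^28 ≡ 98 (mod 113)
68^56 ≡ 112 (mod 113)
68^112 ≡ 1 (mod 113) ✓
So ord_113(68) = 112.

112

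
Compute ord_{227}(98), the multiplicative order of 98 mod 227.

Since 98 ∈ (Z/227Z)^×, its order divides φ(227) = 227 − 1 = 226 = 2 · 113.
Divisors of 226: 1, 2, 113, 226.
Test each divisor d:
98^1 ≡ 98 (mod 227)
98^2 ≡ 70 (mod 227)
98^113 ≡ 226 (mod 227)
98^226 ≡ 1 (mod 227) ✓
Hence ord(98) = 226.

226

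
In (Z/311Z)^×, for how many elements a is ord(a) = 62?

φ(311) = 311 − 1 = 310 = 2 · 5 · 31.
(Z/311Z)^× is cyclic (|G| = 310); a cyclic group of order m has exactly φ(d) elements of each order d | m, and none otherwise.
62 = 2 · 31 divides 310, and φ(62) = 30.

30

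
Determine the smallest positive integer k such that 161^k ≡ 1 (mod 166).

41

Since 161 ∈ (Z/166Z)^×, its order divides φ(166) = φ(2)·φ(83) = 1·82 = 82 = 2 · 41.
Divisors of 82: 1, 2, 41, 82.
Compute 161^d (mod 166) for the divisors d until we hit 1:
161^1 ≡ 161
161^2 ≡ 25
161^41 ≡ 1
So ord_166(161) = 41.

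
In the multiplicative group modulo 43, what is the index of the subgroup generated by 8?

3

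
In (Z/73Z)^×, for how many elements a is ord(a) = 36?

φ(73) = 73 − 1 = 72 = 2^3 · 3^2.
In a cyclic group of order 72, there are φ(d) elements of order d for each divisor d of 72, and zero for non-divisors.
36 = 2^2 · 3^2 divides 72, and φ(36) = 12.

12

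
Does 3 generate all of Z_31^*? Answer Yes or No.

Yes

φ(31) = 31 − 1 = 30 = 2 · 3 · 5.
3 is a primitive root mod 31 iff 3^(φ(31)/q) ≢ 1 for every prime q | φ(31), i.e. q ∈ {2, 3, 5}.
3^15 ≡ 30 (mod 31)  [q = 2: ≢ 1 ✓]
3^10 ≡ 25 (mod 31)  [q = 3: ≢ 1 ✓]
3^6 ≡ 16 (mod 31)  [q = 5: ≢ 1 ✓]
All checks pass, so 3 has order 30 and is a primitive root modulo 31.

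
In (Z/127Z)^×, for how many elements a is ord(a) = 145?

φ(127) = 127 − 1 = 126 = 2 · 3^2 · 7.
In a cyclic group of order 126, there are φ(d) elements of order d for each divisor d of 126, and zero for non-divisors.
Here 126 is not a multiple of 145, so there are no elements of order 145.

0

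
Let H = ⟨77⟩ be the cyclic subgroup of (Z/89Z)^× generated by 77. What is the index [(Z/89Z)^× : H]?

Since 77 ∈ (Z/89Z)^×, its order divides φ(89) = 89 − 1 = 88 = 2^3 · 11.
Divisors of 88: 1, 2, 4, 8, 11, 22, 44, 88.
Test each divisor d:
77^1 ≡ 77
77^2 ≡ 55
77^4 ≡ 88
77^8 ≡ 1
So ord_89(77) = 8, hence |⟨77⟩| = 8.
[(Z/89Z)^× : ⟨77⟩] = 88/8 = 11.

11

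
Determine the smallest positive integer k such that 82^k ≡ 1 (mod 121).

By Lagrange's theorem, ord_121(82) divides φ(121) = φ(11^2) = 11·(11−1) = 110 = 2 · 5 · 11.
Divisors of 110: 1, 2, 5, 10, 11, 22, 55, 110.
Test each divisor d:
82^1 ≡ 82
82^2 ≡ 69
82^5 ≡ 56
82^10 ≡ 111
82^11 ≡ 27
82^22 ≡ 3
82^55 ≡ 1
Hence ord(82) = 55.

55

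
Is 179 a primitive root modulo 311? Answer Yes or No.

No

φ(311) = 311 − 1 = 310 = 2 · 5 · 31.
179 is a primitive root mod 311 iff 179^(φ(311)/q) ≢ 1 for every prime q | φ(311), i.e. q ∈ {2, 5, 31}.
179^155 ≡ 1 (mod 311)  [q = 2: ≡ 1 ✗]
179^62 ≡ 6 (mod 311)  [q = 5: ≢ 1 ✓]
179^10 ≡ 113 (mod 311)  [q = 31: ≢ 1 ✓]
179^155 ≡ 1 shows ord(179) | 155, strictly less than φ(311); not a primitive root.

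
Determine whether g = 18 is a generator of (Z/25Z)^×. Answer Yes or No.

φ(25) = φ(5^2) = 5·(5−1) = 20 = 2^2 · 5.
An element g generates (Z/25Z)^× iff g^(20/q) ≢ 1 (mod 25) for each prime q ∈ {2, 5}.
18^10 ≡ 24 (mod 25)  [q = 2: ≢ 1 ✓]
18^4 ≡ 1 (mod 25)  [q = 5: ≡ 1 ✗]
Since 18^4 ≡ 1, the order of 18 divides 4 < 20, so 18 is not a primitive root.

No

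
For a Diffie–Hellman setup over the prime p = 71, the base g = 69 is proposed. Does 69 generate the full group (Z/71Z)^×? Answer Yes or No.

Yes

φ(71) = 71 − 1 = 70 = 2 · 5 · 7.
It suffices to check that the order of 69 is not a proper divisor of 70: compute 69^(70/q) for q ∈ {2, 5, 7}.
69^35 ≡ 70 (mod 71)  [q = 2: ≢ 1 ✓]
69^14 ≡ 54 (mod 71)  [q = 5: ≢ 1 ✓]
69^10 ≡ 30 (mod 71)  [q = 7: ≢ 1 ✓]
Every test exponent gives a nontrivial residue, hence 69 generates the full group.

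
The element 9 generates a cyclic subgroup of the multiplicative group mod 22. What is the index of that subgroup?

ord(9) | φ(22) = φ(2)·φ(11) = 1·10 = 10 = 2 · 5.
Divisors of 10: 1, 2, 5, 10.
Check 9^d mod 22 for each divisor in increasing order:
9^1 ≡ 9 (mod 22)
9^2 ≡ 15 (mod 22)
9^5 ≡ 1 (mod 22) ✓
Thus |⟨9⟩| = ord(9) = 5.
Index = |(Z/22Z)^×| / |⟨9⟩| = 10 / 5 = 2.

2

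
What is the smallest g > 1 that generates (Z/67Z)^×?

φ(67) = 67 − 1 = 66 = 2 · 3 · 11.
Test candidates g = 2, 3, … against the prime factors q ∈ {2, 3, 11} of φ(67): g is a generator iff g^(66/q) ≢ 1 for every such q.
g = 2: 2^33 ≡ 66; 2^22 ≡ 37; 2^6 ≡ 64 — none is 1, so 2 is a primitive root.
So 2 is the smallest generator of (Z/67Z)^×.

2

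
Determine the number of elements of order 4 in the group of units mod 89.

2

φ(89) = 89 − 1 = 88 = 2^3 · 11.
(Z/89Z)^× is cyclic (|G| = 88); a cyclic group of order m has exactly φ(d) elements of each order d | m, and none otherwise.
4 = 2^2 divides 88, and φ(4) = 2.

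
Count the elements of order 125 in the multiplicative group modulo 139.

0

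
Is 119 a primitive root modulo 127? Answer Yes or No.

No

φ(127) = 127 − 1 = 126 = 2 · 3^2 · 7.
An element g generates (Z/127Z)^× iff g^(126/q) ≢ 1 (mod 127) for each prime q ∈ {2, 3, 7}.
119^63 ≡ 126 (mod 127)  [q = 2: ≢ 1 ✓]
119^42 ≡ 1 (mod 127)  [q = 3: ≡ 1 ✗]
119^18 ≡ 32 (mod 127)  [q = 7: ≢ 1 ✓]
Since 119^42 ≡ 1, the order of 119 divides 42 < 126, so 119 is not a primitive root.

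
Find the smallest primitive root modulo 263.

5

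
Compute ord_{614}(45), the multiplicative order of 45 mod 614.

ord(45) | φ(614) = φ(2)·φ(307) = 1·306 = 306 = 2 · 3^2 · 17.
Divisors of 306: 1, 2, 3, 6, 9, 17, 18, 34, 51, 102, 153, 306.
Test each divisor d:
45^1 ≡ 45
45^2 ≡ 183
45^3 ≡ 253
45^6 ≡ 153
45^9 ≡ 27
45^17 ≡ 139
45^18 ≡ 115
45^34 ≡ 287
45^51 ≡ 597
45^102 ≡ 289
45^153 ≡ 613
45^306 ≡ 1
The smallest such exponent is 306, so the order of 45 is 306.

306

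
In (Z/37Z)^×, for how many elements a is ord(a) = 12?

φ(37) = 37 − 1 = 36 = 2^2 · 3^2.
In a cyclic group of order 36, there are φ(d) elements of order d for each divisor d of 36, and zero for non-divisors.
12 = 2^2 · 3 divides 36, and φ(12) = 4.

4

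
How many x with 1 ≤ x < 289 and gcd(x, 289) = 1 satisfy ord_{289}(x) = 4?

2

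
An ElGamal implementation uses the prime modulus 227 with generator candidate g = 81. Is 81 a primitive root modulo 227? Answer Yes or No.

No

φ(227) = 227 − 1 = 226 = 2 · 113.
81 is a primitive root mod 227 iff 81^(φ(227)/q) ≢ 1 for every prime q | φ(227), i.e. q ∈ {2, 113}.
81^113 ≡ 1 (mod 227)  [q = 2: ≡ 1 ✗]
81^2 ≡ 205 (mod 227)  [q = 113: ≢ 1 ✓]
Since 81^113 ≡ 1, the order of 81 divides 113 < 226, so 81 is not a primitive root.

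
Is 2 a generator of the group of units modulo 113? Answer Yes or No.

No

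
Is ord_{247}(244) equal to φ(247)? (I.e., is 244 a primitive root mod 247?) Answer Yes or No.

247 = 13 · 19 is a product of two distinct odd primes, so (Z/247Z)^× ≅ (Z/13Z)^× × (Z/19Z)^× is not cyclic.
No primitive root modulo 247 exists; in particular 244 is not one.

No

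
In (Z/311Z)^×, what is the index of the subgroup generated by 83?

10

ord(83) | φ(311) = 311 − 1 = 310 = 2 · 5 · 31.
Divisors of 310: 1, 2, 5, 10, 31, 62, 155, 310.
Check 83^d mod 311 for each divisor in increasing order:
83^1 ≡ 83
83^2 ≡ 47
83^5 ≡ 168
83^10 ≡ 234
83^31 ≡ 1
The order of 83 is 31, so the subgroup it generates has 31 elements.
The index is φ(311) / ord(83) = 310 / 31 = 10.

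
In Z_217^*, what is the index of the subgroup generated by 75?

6

ord(75) | φ(217) = φ(7·31) = (7−1)·(31−1) = 6·30 = 180 = 2^2 · 3^2 · 5.
Divisors of 180: 1, 2, 3, 4, 5, 6, 9, 10, 12, 15, 18, 20, 30, 36, 45, 60, 90, 180.
Evaluate successive powers at the divisors of 180:
75^1 ≡ 75 (mod 217)
75^2 ≡ 200 (mod 217)
75^3 ≡ 27 (mod 217)
75^4 ≡ 72 (mod 217)
75^5 ≡ 192 (mod 217)
75^6 ≡ 78 (mod 217)
75^9 ≡ 153 (mod 217)
75^10 ≡ 191 (mod 217)
75^12 ≡ 8 (mod 217)
75^15 ≡ 216 (mod 217)
75^18 ≡ 190 (mod 217)
75^20 ≡ 25 (mod 217)
75^30 ≡ 1 (mod 217) ✓
The order of 75 is 30, so the subgroup it generates has 30 elements.
[(Z/217Z)^× : ⟨75⟩] = 180/30 = 6.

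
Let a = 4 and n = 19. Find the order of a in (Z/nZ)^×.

9

By Lagrange's theorem, ord_19(4) divides φ(19) = 19 − 1 = 18 = 2 · 3^2.
Divisors of 18: 1, 2, 3, 6, 9, 18.
Compute 4^d (mod 19) for the divisors d until we hit 1:
4^1 ≡ 4 (mod 19)
4^2 ≡ 16 (mod 19)
4^3 ≡ 7 (mod 19)
4^6 ≡ 11 (mod 19)
4^9 ≡ 1 (mod 19) ✓
The smallest such exponent is 9, so the order of 4 is 9.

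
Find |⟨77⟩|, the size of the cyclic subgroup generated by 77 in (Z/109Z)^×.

Since 77 ∈ (Z/109Z)^×, its order divides φ(109) = 109 − 1 = 108 = 2^2 · 3^3.
Divisors of 108: 1, 2, 3, 4, 6, 9, 12, 18, 27, 36, 54, 108.
Compute 77^d (mod 109) for the divisors d until we hit 1:
77^1 ≡ 77 (mod 109)
77^2 ≡ 43 (mod 109)
77^3 ≡ 41 (mod 109)
77^4 ≡ 105 (mod 109)
77^6 ≡ 46 (mod 109)
77^9 ≡ 33 (mod 109)
77^12 ≡ 45 (mod 109)
77^18 ≡ 108 (mod 109)
77^27 ≡ 76 (mod 109)
77^36 ≡ 1 (mod 109) ✓
Hence ord(77) = 36.

36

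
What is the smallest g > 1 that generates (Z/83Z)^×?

2

φ(83) = 83 − 1 = 82 = 2 · 41.
g is a primitive root iff g^(82/q) ≢ 1 (mod 83) for each prime q ∈ {2, 41}.
g = 2: 2^41 ≡ 82; 2^2 ≡ 4 — none is 1, so 2 is a primitive root.
The smallest primitive root modulo 83 is 2.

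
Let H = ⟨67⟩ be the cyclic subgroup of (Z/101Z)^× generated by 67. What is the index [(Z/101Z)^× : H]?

By Lagrange's theorem, ord_101(67) divides φ(101) = 101 − 1 = 100 = 2^2 · 5^2.
Divisors of 100: 1, 2, 4, 5, 10, 20, 25, 50, 100.
Evaluate successive powers at the divisors of 100:
67^1 ≡ 67 (mod 101)
67^2 ≡ 45 (mod 101)
67^4 ≡ 5 (mod 101)
67^5 ≡ 32 (mod 101)
67^10 ≡ 14 (mod 101)
67^20 ≡ 95 (mod 101)
67^25 ≡ 10 (mod 101)
67^50 ≡ 100 (mod 101)
67^100 ≡ 1 (mod 101) ✓
The order of 67 is 100, so the subgroup it generates has 100 elements.
The index is φ(101) / ord(67) = 100 / 100 = 1.

1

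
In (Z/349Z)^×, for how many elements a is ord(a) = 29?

28

φ(349) = 349 − 1 = 348 = 2^2 · 3 · 29.
In a cyclic group of order 348, there are φ(d) elements of order d for each divisor d of 348, and zero for non-divisors.
29 | 348, and φ(29) = 29 − 1 = 28.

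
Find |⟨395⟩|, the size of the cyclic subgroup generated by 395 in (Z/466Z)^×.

58

By Lagrange's theorem, ord_466(395) divides φ(466) = φ(2)·φ(233) = 1·232 = 232 = 2^3 · 29.
Divisors of 232: 1, 2, 4, 8, 29, 58, 116, 232.
Evaluate successive powers at the divisors of 232:
395^1 ≡ 395
395^2 ≡ 381
395^4 ≡ 235
395^8 ≡ 237
395^29 ≡ 465
395^58 ≡ 1
So ord_466(395) = 58.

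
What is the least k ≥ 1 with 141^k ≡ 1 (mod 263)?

262

Since 141 ∈ (Z/263Z)^×, its order divides φ(263) = 263 − 1 = 262 = 2 · 131.
Divisors of 262: 1, 2, 131, 262.
Test each divisor d:
141^1 ≡ 141 (mod 263)
141^2 ≡ 156 (mod 263)
141^131 ≡ 262 (mod 263)
141^262 ≡ 1 (mod 263) ✓
The smallest such exponent is 262, so the order of 141 is 262.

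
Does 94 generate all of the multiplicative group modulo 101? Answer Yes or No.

φ(101) = 101 − 1 = 100 = 2^2 · 5^2.
Test 94^(100/q) mod 101 for each prime factor q of 100:
94^50 ≡ 100 (mod 101)  [q = 2: ≢ 1 ✓]
94^20 ≡ 84 (mod 101)  [q = 5: ≢ 1 ✓]
None equal 1, so ord_101(94) = 100: 94 is a primitive root.

Yes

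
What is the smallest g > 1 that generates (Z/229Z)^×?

φ(229) = 229 − 1 = 228 = 2^2 · 3 · 19.
g is a primitive root iff g^(228/q) ≢ 1 (mod 229) for each prime q ∈ {2, 3, 19}.
g = 2: 2^114 ≡ 228; 2^76 ≡ 1 — hits 1, so not a primitive root.
g = 3: 3^114 ≡ 1 — hits 1, so not a primitive root.
g = 4: 4^114 ≡ 1 — hits 1, so not a primitive root.
g = 5: 5^114 ≡ 1 — hits 1, so not a primitive root.
g = 6: 6^114 ≡ 228; 6^76 ≡ 134; 6^12 ≡ 165 — none is 1, so 6 is a primitive root.
The smallest primitive root modulo 229 is 6.

6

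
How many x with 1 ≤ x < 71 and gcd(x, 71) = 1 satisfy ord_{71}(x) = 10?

4

φ(71) = 71 − 1 = 70 = 2 · 5 · 7.
(Z/71Z)^× is cyclic (|G| = 70); a cyclic group of order m has exactly φ(d) elements of each order d | m, and none otherwise.
10 = 2 · 5 divides 70, and φ(10) = 4.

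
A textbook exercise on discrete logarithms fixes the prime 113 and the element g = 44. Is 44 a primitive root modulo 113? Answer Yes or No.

φ(113) = 113 − 1 = 112 = 2^4 · 7.
Test 44^(112/q) mod 113 for each prime factor q of 112:
44^56 ≡ 1 (mod 113)  [q = 2: ≡ 1 ✗]
44^16 ≡ 1 (mod 113)  [q = 7: ≡ 1 ✗]
The check at q = 2 fails, so 44 generates a proper subgroup.

No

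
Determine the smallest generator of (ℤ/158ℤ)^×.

φ(158) = φ(2)·φ(79) = 1·78 = 78 = 2 · 3 · 13.
g is a primitive root iff g^(78/q) ≢ 1 (mod 158) for each prime q ∈ {2, 3, 13}.
g = 2: gcd(2, 158) = 2 > 1, not a unit — skip.
g = 3: 3^39 ≡ 157; 3^26 ≡ 23; 3^6 ≡ 97 — none is 1, so 3 is a primitive root.
Hence the least primitive root of 158 is 3.

3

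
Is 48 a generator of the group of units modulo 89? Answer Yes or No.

Yes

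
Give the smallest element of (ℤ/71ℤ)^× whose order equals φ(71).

φ(71) = 71 − 1 = 70 = 2 · 5 · 7.
g is a primitive root iff g^(70/q) ≢ 1 (mod 71) for each prime q ∈ {2, 5, 7}.
g = 2: 2^35 ≡ 1 — hits 1, so not a primitive root.
g = 3: 3^35 ≡ 1 — hits 1, so not a primitive root.
g = 4: 4^35 ≡ 1 — hits 1, so not a primitive root.
g = 5: 5^35 ≡ 1 — hits 1, so not a primitive root.
g = 6: 6^35 ≡ 1 — hits 1, so not a primitive root.
g = 7: 7^35 ≡ 70; 7^14 ≡ 54; 7^10 ≡ 45 — none is 1, so 7 is a primitive root.
So 7 is the smallest generator of (Z/71Z)^×.

7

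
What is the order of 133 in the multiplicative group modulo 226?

112

ord(133) | φ(226) = φ(2)·φ(113) = 1·112 = 112 = 2^4 · 7.
Divisors of 112: 1, 2, 4, 7, 8, 14, 16, 28, 56, 112.
Test each divisor d:
133^1 ≡ 133 (mod 226)
133^2 ≡ 61 (mod 226)
133^4 ≡ 105 (mod 226)
133^7 ≡ 71 (mod 226)
133^8 ≡ 177 (mod 226)
133^14 ≡ 69 (mod 226)
133^16 ≡ 141 (mod 226)
133^28 ≡ 15 (mod 226)
133^56 ≡ 225 (mod 226)
133^112 ≡ 1 (mod 226) ✓
So ord_226(133) = 112.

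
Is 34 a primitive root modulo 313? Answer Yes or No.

Yes

φ(313) = 313 − 1 = 312 = 2^3 · 3 · 13.
It suffices to check that the order of 34 is not a proper divisor of 312: compute 34^(312/q) for q ∈ {2, 3, 13}.
34^156 ≡ 312 (mod 313)  [q = 2: ≢ 1 ✓]
34^104 ≡ 98 (mod 313)  [q = 3: ≢ 1 ✓]
34^24 ≡ 294 (mod 313)  [q = 13: ≢ 1 ✓]
All checks pass, so 34 has order 312 and is a primitive root modulo 313.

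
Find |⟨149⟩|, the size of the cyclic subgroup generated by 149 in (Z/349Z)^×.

ord(149) | φ(349) = 349 − 1 = 348 = 2^2 · 3 · 29.
Divisors of 348: 1, 2, 3, 4, 6, 12, 29, 58, 87, 116, 174, 348.
Check 149^d mod 349 for each divisor in increasing order:
149^1 ≡ 149 (mod 349)
149^2 ≡ 214 (mod 349)
149^3 ≡ 127 (mod 349)
149^4 ≡ 77 (mod 349)
149^6 ≡ 75 (mod 349)
149^12 ≡ 41 (mod 349)
149^29 ≡ 24 (mod 349)
149^58 ≡ 227 (mod 349)
149^87 ≡ 213 (mod 349)
149^116 ≡ 226 (mod 349)
149^174 ≡ 348 (mod 349)
149^348 ≡ 1 (mod 349) ✓
The smallest such exponent is 348, so the order of 149 is 348.

348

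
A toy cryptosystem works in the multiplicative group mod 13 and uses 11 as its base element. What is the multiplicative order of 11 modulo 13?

12

By Lagrange's theorem, ord_13(11) divides φ(13) = 13 − 1 = 12 = 2^2 · 3.
Divisors of 12: 1, 2, 3, 4, 6, 12.
Compute 11^d (mod 13) for the divisors d until we hit 1:
11^1 ≡ 11 (mod 13)
11^2 ≡ 4 (mod 13)
11^3 ≡ 5 (mod 13)
11^4 ≡ 3 (mod 13)
11^6 ≡ 12 (mod 13)
11^12 ≡ 1 (mod 13) ✓
Therefore the multiplicative order of 11 modulo 13 is 12.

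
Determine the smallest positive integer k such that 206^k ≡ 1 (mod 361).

171

ord(206) | φ(361) = φ(19^2) = 19·(19−1) = 342 = 2 · 3^2 · 19.
Divisors of 342: 1, 2, 3, 6, 9, 18, 19, 38, 57, 114, 171, 342.
Compute 206^d (mod 361) for the divisors d until we hit 1:
206^1 ≡ 206
206^2 ≡ 199
206^3 ≡ 201
206^6 ≡ 330
206^9 ≡ 267
206^18 ≡ 172
206^19 ≡ 54
206^38 ≡ 28
206^57 ≡ 68
206^114 ≡ 292
206^171 ≡ 1
So ord_361(206) = 171.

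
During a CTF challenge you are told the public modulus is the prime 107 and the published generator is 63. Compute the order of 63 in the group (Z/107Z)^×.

106

By Lagrange's theorem, ord_107(63) divides φ(107) = 107 − 1 = 106 = 2 · 53.
Divisors of 106: 1, 2, 53, 106.
Test each divisor d:
63^1 ≡ 63 (mod 107)
63^2 ≡ 10 (mod 107)
63^53 ≡ 106 (mod 107)
63^106 ≡ 1 (mod 107) ✓
The smallest such exponent is 106, so the order of 63 is 106.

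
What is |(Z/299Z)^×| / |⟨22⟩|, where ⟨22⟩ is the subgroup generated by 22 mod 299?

The order of 22 must divide φ(299) = φ(13·23) = (13−1)·(23−1) = 12·22 = 264 = 2^3 · 3 · 11.
Divisors of 264: 1, 2, 3, 4, 6, 8, 11, 12, 22, 24, 33, 44, 66, 88, 132, 264.
Test each divisor d:
22^1 ≡ 22
22^2 ≡ 185
22^3 ≡ 183
22^4 ≡ 139
22^6 ≡ 1
The order of 22 is 6, so the subgroup it generates has 6 elements.
Index = |(Z/299Z)^×| / |⟨22⟩| = 264 / 6 = 44.

44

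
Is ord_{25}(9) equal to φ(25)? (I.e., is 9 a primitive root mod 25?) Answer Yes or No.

φ(25) = φ(5^2) = 5·(5−1) = 20 = 2^2 · 5.
It suffices to check that the order of 9 is not a proper divisor of 20: compute 9^(20/q) for q ∈ {2, 5}.
9^10 ≡ 1 (mod 25)  [q = 2: ≡ 1 ✗]
9^4 ≡ 11 (mod 25)  [q = 5: ≢ 1 ✓]
9^10 ≡ 1 shows ord(9) | 10, strictly less than φ(25); not a primitive root.

No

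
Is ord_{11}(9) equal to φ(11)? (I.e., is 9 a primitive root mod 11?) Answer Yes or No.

φ(11) = 11 − 1 = 10 = 2 · 5.
9 is a primitive root mod 11 iff 9^(φ(11)/q) ≢ 1 for every prime q | φ(11), i.e. q ∈ {2, 5}.
9^5 ≡ 1 (mod 11)  [q = 2: ≡ 1 ✗]
9^2 ≡ 4 (mod 11)  [q = 5: ≢ 1 ✓]
9^5 ≡ 1 shows ord(9) | 5, strictly less than φ(11); not a primitive root.

No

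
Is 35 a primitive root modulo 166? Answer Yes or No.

Yes

φ(166) = φ(2)·φ(83) = 1·82 = 82 = 2 · 41.
An element g generates (Z/166Z)^× iff g^(82/q) ≢ 1 (mod 166) for each prime q ∈ {2, 41}.
35^41 ≡ 165 (mod 166)  [q = 2: ≢ 1 ✓]
35^2 ≡ 63 (mod 166)  [q = 41: ≢ 1 ✓]
Every test exponent gives a nontrivial residue, hence 35 generates the full group.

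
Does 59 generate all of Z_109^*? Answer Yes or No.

Yes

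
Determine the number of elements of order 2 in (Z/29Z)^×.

1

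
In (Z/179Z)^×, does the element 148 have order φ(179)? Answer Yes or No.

φ(179) = 179 − 1 = 178 = 2 · 89.
It suffices to check that the order of 148 is not a proper divisor of 178: compute 148^(178/q) for q ∈ {2, 89}.
148^89 ≡ 178 (mod 179)  [q = 2: ≢ 1 ✓]
148^2 ≡ 66 (mod 179)  [q = 89: ≢ 1 ✓]
None equal 1, so ord_179(148) = 178: 148 is a primitive root.

Yes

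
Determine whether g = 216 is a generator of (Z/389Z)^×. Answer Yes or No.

No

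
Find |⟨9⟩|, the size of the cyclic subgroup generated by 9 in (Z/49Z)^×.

21

The order of 9 must divide φ(49) = φ(7^2) = 7·(7−1) = 42 = 2 · 3 · 7.
Divisors of 42: 1, 2, 3, 6, 7, 14, 21, 42.
Evaluate successive powers at the divisors of 42:
9^1 ≡ 9 (mod 49)
9^2 ≡ 32 (mod 49)
9^3 ≡ 43 (mod 49)
9^6 ≡ 36 (mod 49)
9^7 ≡ 30 (mod 49)
9^14 ≡ 18 (mod 49)
9^21 ≡ 1 (mod 49) ✓
So ord_49(9) = 21.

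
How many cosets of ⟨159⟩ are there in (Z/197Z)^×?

1

Since 159 ∈ (Z/197Z)^×, its order divides φ(197) = 197 − 1 = 196 = 2^2 · 7^2.
Divisors of 196: 1, 2, 4, 7, 14, 28, 49, 98, 196.
Test each divisor d:
159^1 ≡ 159
159^2 ≡ 65
159^4 ≡ 88
159^7 ≡ 128
159^14 ≡ 33
159^28 ≡ 104
159^49 ≡ 183
159^98 ≡ 196
159^196 ≡ 1
So ord_197(159) = 196, hence |⟨159⟩| = 196.
Index = |(Z/197Z)^×| / |⟨159⟩| = 196 / 196 = 1.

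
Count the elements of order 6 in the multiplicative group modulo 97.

2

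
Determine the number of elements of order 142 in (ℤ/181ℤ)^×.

0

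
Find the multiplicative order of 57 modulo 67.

By Lagrange's theorem, ord_67(57) divides φ(67) = 67 − 1 = 66 = 2 · 3 · 11.
Divisors of 66: 1, 2, 3, 6, 11, 22, 33, 66.
Test each divisor d:
57^1 ≡ 57
57^2 ≡ 33
57^3 ≡ 5
57^6 ≡ 25
57^11 ≡ 38
57^22 ≡ 37
57^33 ≡ 66
57^66 ≡ 1
Therefore the multiplicative order of 57 modulo 67 is 66.

66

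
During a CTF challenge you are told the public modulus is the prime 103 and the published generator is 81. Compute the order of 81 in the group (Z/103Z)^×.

17

The order of 81 must divide φ(103) = 103 − 1 = 102 = 2 · 3 · 17.
Divisors of 102: 1, 2, 3, 6, 17, 34, 51, 102.
Check 81^d mod 103 for each divisor in increasing order:
81^1 ≡ 81 (mod 103)
81^2 ≡ 72 (mod 103)
81^3 ≡ 64 (mod 103)
81^6 ≡ 79 (mod 103)
81^17 ≡ 1 (mod 103) ✓
Therefore the multiplicative order of 81 modulo 103 is 17.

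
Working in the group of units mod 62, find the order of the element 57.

6

By Lagrange's theorem, ord_62(57) divides φ(62) = φ(2)·φ(31) = 1·30 = 30 = 2 · 3 · 5.
Divisors of 30: 1, 2, 3, 5, 6, 10, 15, 30.
Check 57^d mod 62 for each divisor in increasing order:
57^1 ≡ 57 (mod 62)
57^2 ≡ 25 (mod 62)
57^3 ≡ 61 (mod 62)
57^5 ≡ 37 (mod 62)
57^6 ≡ 1 (mod 62) ✓
The smallest such exponent is 6, so the order of 57 is 6.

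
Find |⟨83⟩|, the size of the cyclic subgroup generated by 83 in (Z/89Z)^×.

88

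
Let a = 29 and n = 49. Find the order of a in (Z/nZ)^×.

ord(29) | φ(49) = φ(7^2) = 7·(7−1) = 42 = 2 · 3 · 7.
Divisors of 42: 1, 2, 3, 6, 7, 14, 21, 42.
Check 29^d mod 49 for each divisor in increasing order:
29^1 ≡ 29 (mod 49)
29^2 ≡ 8 (mod 49)
29^3 ≡ 36 (mod 49)
29^6 ≡ 22 (mod 49)
29^7 ≡ 1 (mod 49) ✓
Therefore the multiplicative order of 29 modulo 49 is 7.

7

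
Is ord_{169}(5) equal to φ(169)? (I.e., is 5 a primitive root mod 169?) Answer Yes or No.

φ(169) = φ(13^2) = 13·(13−1) = 156 = 2^2 · 3 · 13.
5 is a primitive root mod 169 iff 5^(φ(169)/q) ≢ 1 for every prime q | φ(169), i.e. q ∈ {2, 3, 13}.
5^78 ≡ 168 (mod 169)  [q = 2: ≢ 1 ✓]
5^52 ≡ 1 (mod 169)  [q = 3: ≡ 1 ✗]
5^12 ≡ 14 (mod 169)  [q = 13: ≢ 1 ✓]
Since 5^52 ≡ 1, the order of 5 divides 52 < 156, so 5 is not a primitive root.

No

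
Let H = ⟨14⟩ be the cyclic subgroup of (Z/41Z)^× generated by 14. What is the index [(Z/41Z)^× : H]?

The order of 14 must divide φ(41) = 41 − 1 = 40 = 2^3 · 5.
Divisors of 40: 1, 2, 4, 5, 8, 10, 20, 40.
Compute 14^d (mod 41) for the divisors d until we hit 1:
14^1 ≡ 14 (mod 41)
14^2 ≡ 32 (mod 41)
14^4 ≡ 40 (mod 41)
14^5 ≡ 27 (mod 41)
14^8 ≡ 1 (mod 41) ✓
The order of 14 is 8, so the subgroup it generates has 8 elements.
The index is φ(41) / ord(14) = 40 / 8 = 5.

5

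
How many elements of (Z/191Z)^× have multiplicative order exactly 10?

φ(191) = 191 − 1 = 190 = 2 · 5 · 19.
(Z/191Z)^× is cyclic (|G| = 190); a cyclic group of order m has exactly φ(d) elements of each order d | m, and none otherwise.
10 = 2 · 5 divides 190, and φ(10) = 4.

4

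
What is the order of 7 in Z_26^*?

12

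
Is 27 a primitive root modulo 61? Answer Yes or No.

No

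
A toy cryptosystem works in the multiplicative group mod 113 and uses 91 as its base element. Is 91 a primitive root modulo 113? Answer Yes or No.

No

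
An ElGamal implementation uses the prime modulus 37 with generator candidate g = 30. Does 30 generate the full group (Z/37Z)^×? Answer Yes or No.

No

φ(37) = 37 − 1 = 36 = 2^2 · 3^2.
30 is a primitive root mod 37 iff 30^(φ(37)/q) ≢ 1 for every prime q | φ(37), i.e. q ∈ {2, 3}.
30^18 ≡ 1 (mod 37)  [q = 2: ≡ 1 ✗]
30^12 ≡ 10 (mod 37)  [q = 3: ≢ 1 ✓]
30^18 ≡ 1 shows ord(30) | 18, strictly less than φ(37); not a primitive root.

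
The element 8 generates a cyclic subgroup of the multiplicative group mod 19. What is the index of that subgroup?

3

The order of 8 must divide φ(19) = 19 − 1 = 18 = 2 · 3^2.
Divisors of 18: 1, 2, 3, 6, 9, 18.
Test each divisor d:
8^1 ≡ 8 (mod 19)
8^2 ≡ 7 (mod 19)
8^3 ≡ 18 (mod 19)
8^6 ≡ 1 (mod 19) ✓
The order of 8 is 6, so the subgroup it generates has 6 elements.
Index = |(Z/19Z)^×| / |⟨8⟩| = 18 / 6 = 3.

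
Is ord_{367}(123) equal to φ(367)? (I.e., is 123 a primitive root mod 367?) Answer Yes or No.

φ(367) = 367 − 1 = 366 = 2 · 3 · 61.
123 is a primitive root mod 367 iff 123^(φ(367)/q) ≢ 1 for every prime q | φ(367), i.e. q ∈ {2, 3, 61}.
123^183 ≡ 366 (mod 367)  [q = 2: ≢ 1 ✓]
123^122 ≡ 283 (mod 367)  [q = 3: ≢ 1 ✓]
123^6 ≡ 134 (mod 367)  [q = 61: ≢ 1 ✓]
All checks pass, so 123 has order 366 and is a primitive root modulo 367.

Yes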